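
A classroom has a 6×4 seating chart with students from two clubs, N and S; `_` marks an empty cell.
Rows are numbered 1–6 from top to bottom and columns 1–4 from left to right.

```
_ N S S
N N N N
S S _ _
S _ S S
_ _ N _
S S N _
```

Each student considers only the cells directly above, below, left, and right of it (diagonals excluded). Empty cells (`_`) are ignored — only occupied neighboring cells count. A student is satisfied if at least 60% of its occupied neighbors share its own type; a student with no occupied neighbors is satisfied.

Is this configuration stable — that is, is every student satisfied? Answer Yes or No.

(1,2)N 1/2 ✗
(1,3)S 1/3 ✗
(1,4)S 1/2 ✗
(2,1)N 1/2 ✗
(2,2)N 3/4 ✓
(2,3)N 2/3 ✓
(2,4)N 1/2 ✗
(3,1)S 2/3 ✓
(3,2)S 1/2 ✗
(4,1)S 1/1 ✓
(4,3)S 1/2 ✗
(4,4)S 1/1 ✓
(5,3)N 1/2 ✗
(6,1)S 1/1 ✓
(6,2)S 1/2 ✗
(6,3)N 1/2 ✗
For instance (1,2) has only 1/2 same-type neighbors, below 3/5.

No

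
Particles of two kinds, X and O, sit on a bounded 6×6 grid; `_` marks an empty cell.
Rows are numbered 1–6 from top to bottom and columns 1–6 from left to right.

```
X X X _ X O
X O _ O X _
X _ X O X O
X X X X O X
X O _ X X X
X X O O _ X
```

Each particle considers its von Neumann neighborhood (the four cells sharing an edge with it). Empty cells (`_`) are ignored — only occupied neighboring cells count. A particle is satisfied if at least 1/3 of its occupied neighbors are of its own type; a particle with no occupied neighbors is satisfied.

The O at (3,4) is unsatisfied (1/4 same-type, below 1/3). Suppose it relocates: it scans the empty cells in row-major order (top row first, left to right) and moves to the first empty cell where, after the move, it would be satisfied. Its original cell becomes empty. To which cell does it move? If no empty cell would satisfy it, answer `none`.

(1,4)

Vacating (3,4). Empty cells in order:
  (1,4): 1/3 same-type → satisfied — stop here.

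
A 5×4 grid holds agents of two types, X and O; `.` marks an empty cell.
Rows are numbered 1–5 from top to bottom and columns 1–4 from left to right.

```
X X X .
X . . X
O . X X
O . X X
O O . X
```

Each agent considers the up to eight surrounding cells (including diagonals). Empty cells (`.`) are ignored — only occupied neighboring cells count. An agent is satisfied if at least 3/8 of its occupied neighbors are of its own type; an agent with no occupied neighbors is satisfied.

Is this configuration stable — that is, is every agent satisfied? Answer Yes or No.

(1,1)X 2/2 satisfied
(1,2)X 3/3 satisfied
(1,3)X 2/2 satisfied
(2,1)X 2/3 satisfied
(2,4)X 3/3 satisfied
(3,1)O 1/2 satisfied
(3,3)X 4/4 satisfied
(3,4)X 4/4 satisfied
(4,1)O 3/3 satisfied
(4,3)X 4/5 satisfied
(4,4)X 4/4 satisfied
(5,1)O 2/2 satisfied
(5,2)O 2/3 satisfied
(5,4)X 2/2 satisfied
All meet the threshold, so the configuration is stable.

Yes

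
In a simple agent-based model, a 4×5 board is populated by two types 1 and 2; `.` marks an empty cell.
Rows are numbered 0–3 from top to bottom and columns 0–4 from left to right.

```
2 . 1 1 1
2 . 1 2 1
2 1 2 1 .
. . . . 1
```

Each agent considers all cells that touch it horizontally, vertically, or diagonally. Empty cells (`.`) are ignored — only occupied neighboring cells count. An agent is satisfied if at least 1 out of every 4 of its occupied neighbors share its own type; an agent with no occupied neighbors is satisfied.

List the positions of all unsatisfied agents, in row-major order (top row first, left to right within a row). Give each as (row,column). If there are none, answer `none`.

Row 0: (0,0)2 1/1 ✓ · (0,2)1 2/3 ✓ · (0,3)1 4/5 ✓ · (0,4)1 2/3 ✓
Row 1: (1,0)2 2/3 ✓ · (1,2)1 4/6 ✓ · (1,3)2 1/7 ✗ · (1,4)1 3/4 ✓
Row 2: (2,0)2 1/2 ✓ · (2,1)1 1/4 ✓ · (2,2)2 1/4 ✓ · (2,3)1 3/5 ✓
Row 3: (3,4)1 1/1 ✓

(1,3)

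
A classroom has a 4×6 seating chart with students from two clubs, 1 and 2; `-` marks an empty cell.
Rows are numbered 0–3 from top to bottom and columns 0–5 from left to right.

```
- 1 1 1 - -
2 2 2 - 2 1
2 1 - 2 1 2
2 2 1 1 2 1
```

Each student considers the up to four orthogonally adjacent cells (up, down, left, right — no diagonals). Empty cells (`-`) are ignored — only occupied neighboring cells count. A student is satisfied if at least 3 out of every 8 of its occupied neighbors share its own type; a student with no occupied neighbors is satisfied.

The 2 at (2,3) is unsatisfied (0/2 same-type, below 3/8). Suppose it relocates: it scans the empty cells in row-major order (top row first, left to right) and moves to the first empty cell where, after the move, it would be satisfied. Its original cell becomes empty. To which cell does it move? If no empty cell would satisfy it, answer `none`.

(0,0)

Vacating (2,3). Empty cells in order:
  (0,0): 1/2 same-type → satisfied — stop here.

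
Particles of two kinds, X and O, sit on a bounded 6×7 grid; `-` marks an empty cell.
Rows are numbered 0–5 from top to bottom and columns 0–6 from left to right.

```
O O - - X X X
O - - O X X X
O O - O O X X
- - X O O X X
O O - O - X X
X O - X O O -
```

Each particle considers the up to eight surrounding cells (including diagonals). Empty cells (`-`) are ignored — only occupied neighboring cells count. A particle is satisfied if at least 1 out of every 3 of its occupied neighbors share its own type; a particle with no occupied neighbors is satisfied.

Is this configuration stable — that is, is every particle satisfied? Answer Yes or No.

No

Row 0: (0,0)O 2/2 ok · (0,1)O 2/2 ok · (0,4)X 3/4 ok · (0,5)X 5/5 ok · (0,6)X 3/3 ok
Row 1: (1,0)O 4/4 ok · (1,3)O 2/4 ok · (1,4)X 4/7 ok · (1,5)X 7/8 ok · (1,6)X 5/5 ok
Row 2: (2,0)O 2/2 ok · (2,1)O 2/3 ok · (2,3)O 4/6 ok · (2,4)O 4/8 ok · (2,5)X 6/8 ok · (2,6)X 5/5 ok
Row 3: (3,2)X 0/5 unhappy · (3,3)O 4/5 ok · (3,4)O 4/7 ok · (3,5)X 5/7 ok · (3,6)X 5/5 ok
Row 4: (4,0)O 2/3 ok · (4,1)O 2/4 ok · (4,3)O 3/5 ok · (4,5)X 3/6 ok · (4,6)X 3/4 ok
Row 5: (5,0)X 0/3 unhappy · (5,1)O 2/3 ok · (5,3)X 0/2 unhappy · (5,4)O 2/4 ok · (5,5)O 1/3 ok
For instance (3,2) has only 0/5 same-type neighbors, below 1/3.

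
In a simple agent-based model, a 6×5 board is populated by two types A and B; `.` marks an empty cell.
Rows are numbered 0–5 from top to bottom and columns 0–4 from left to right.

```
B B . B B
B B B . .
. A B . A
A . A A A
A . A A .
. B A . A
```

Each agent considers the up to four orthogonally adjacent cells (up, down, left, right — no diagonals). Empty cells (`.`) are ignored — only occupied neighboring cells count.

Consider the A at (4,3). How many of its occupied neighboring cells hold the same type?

2

Occupied neighbors of (4,3): (3,3)=A, (4,2)=A.
Same type (A): 2 of 2.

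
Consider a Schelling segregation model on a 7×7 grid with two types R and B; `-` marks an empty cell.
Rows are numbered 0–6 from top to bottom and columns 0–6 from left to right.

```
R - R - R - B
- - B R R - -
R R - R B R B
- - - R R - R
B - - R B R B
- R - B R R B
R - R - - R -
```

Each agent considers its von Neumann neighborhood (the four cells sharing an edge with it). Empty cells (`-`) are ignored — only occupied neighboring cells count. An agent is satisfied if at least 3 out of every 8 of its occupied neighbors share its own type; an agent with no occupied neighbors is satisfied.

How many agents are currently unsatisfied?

(0,0)R 0/0 ✓
(0,2)R 0/1 ✗
(0,4)R 1/1 ✓
(0,6)B 0/0 ✓
(1,2)B 0/2 ✗
(1,3)R 2/3 ✓
(1,4)R 2/3 ✓
(2,0)R 1/1 ✓
(2,1)R 1/1 ✓
(2,3)R 2/3 ✓
(2,4)B 0/4 ✗
(2,5)R 0/2 ✗
(2,6)B 0/2 ✗
(3,3)R 3/3 ✓
(3,4)R 1/3 ✗
(3,6)R 0/2 ✗
(4,0)B 0/0 ✓
(4,3)R 1/3 ✗
(4,4)B 0/4 ✗
(4,5)R 1/3 ✗
(4,6)B 1/3 ✗
(5,1)R 0/0 ✓
(5,3)B 0/2 ✗
(5,4)R 1/3 ✗
(5,5)R 3/4 ✓
(5,6)B 1/2 ✓
(6,0)R 0/0 ✓
(6,2)R 0/0 ✓
(6,5)R 1/1 ✓
Unsatisfied: (0,2), (1,2), (2,4), (2,5), (2,6), (3,4), (3,6), (4,3), (4,4), (4,5), (4,6), (5,3), (5,4) — 13 in total.

13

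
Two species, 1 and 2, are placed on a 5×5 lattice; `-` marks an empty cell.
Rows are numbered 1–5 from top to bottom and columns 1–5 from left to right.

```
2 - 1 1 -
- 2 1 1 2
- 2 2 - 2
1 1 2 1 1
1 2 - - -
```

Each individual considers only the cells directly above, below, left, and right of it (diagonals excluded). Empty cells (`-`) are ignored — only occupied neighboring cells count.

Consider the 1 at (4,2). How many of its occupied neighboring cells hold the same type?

Occupied neighbors of (4,2): (3,2)=2, (5,2)=2, (4,1)=1, (4,3)=2.
Same type (1): 1 of 4.

1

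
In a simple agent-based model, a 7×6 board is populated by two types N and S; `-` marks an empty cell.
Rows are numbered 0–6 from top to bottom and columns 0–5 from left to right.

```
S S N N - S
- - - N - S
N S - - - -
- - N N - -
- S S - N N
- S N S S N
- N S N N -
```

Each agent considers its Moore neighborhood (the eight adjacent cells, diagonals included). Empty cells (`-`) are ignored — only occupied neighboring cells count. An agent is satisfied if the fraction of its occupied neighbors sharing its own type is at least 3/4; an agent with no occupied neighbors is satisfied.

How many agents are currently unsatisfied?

(0,0)S 1/1 satisfied
(0,1)S 1/2 not
(0,2)N 2/3 not
(0,3)N 2/2 satisfied
(0,5)S 1/1 satisfied
(1,3)N 2/2 satisfied
(1,5)S 1/1 satisfied
(2,0)N 0/1 not
(2,1)S 0/2 not
(3,2)N 1/4 not
(3,3)N 2/3 not
(4,1)S 2/4 not
(4,2)S 3/6 not
(4,4)N 3/5 not
(4,5)N 2/3 not
(5,1)S 3/5 not
(5,2)N 2/7 not
(5,3)S 3/7 not
(5,4)S 1/6 not
(5,5)N 3/4 satisfied
(6,1)N 1/3 not
(6,2)S 2/5 not
(6,3)N 2/5 not
(6,4)N 2/4 not
Unsatisfied: (0,1), (0,2), (2,0), (2,1), (3,2), (3,3), (4,1), (4,2), (4,4), (4,5), (5,1), (5,2), (5,3), (5,4), (6,1), (6,2), (6,3), (6,4) — 18 in total.

18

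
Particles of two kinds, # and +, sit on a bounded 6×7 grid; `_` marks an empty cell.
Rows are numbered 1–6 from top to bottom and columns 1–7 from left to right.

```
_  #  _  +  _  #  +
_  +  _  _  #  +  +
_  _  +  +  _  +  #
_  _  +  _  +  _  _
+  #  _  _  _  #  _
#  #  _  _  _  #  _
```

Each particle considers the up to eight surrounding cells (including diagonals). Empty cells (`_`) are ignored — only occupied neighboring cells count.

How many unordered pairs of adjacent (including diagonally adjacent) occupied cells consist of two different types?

16

Scan each occupied cell's neighbors to the right and below (and the two forward diagonals) so each pair is counted once.
Row 1: #(1,2)–+(2,2)≠ +(1,4)–#(2,5)≠ #(1,6)–+(1,7)≠ #(1,6)–+(2,6)≠ #(1,6)–+(2,7)≠ #(1,6)–#(2,5)= +(1,7)–+(2,7)= +(1,7)–+(2,6)=  → 5/8 unlike.
Row 2: +(2,2)–+(3,3)= #(2,5)–+(2,6)≠ #(2,5)–+(3,6)≠ #(2,5)–+(3,4)≠ +(2,6)–+(2,7)= +(2,6)–+(3,6)= +(2,6)–#(3,7)≠ +(2,7)–#(3,7)≠ +(2,7)–+(3,6)=  → 5/9 unlike.
Row 3: +(3,3)–+(3,4)= +(3,3)–+(4,3)= +(3,4)–+(4,5)= +(3,4)–+(4,3)= +(3,6)–#(3,7)≠ +(3,6)–+(4,5)=  → 1/6 unlike.
Row 4: +(4,3)–#(5,2)≠ +(4,5)–#(5,6)≠  → 2/2 unlike.
Row 5: +(5,1)–#(5,2)≠ +(5,1)–#(6,1)≠ +(5,1)–#(6,2)≠ #(5,2)–#(6,2)= #(5,2)–#(6,1)= #(5,6)–#(6,6)=  → 3/6 unlike.
Row 6: #(6,1)–#(6,2)=  → 0/1 unlike.
Total adjacent occupied pairs: 32; unlike-type pairs: 16.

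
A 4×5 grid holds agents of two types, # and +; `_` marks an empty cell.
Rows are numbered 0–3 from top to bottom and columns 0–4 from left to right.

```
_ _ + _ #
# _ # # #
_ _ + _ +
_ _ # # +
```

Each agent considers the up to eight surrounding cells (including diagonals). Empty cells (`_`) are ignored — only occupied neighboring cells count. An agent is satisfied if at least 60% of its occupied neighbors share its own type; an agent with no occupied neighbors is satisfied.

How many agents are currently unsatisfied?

8

Row 0: (0,2)+ 0/2 ✗ · (0,4)# 2/2 ✓
Row 1: (1,0)# 0/0 ✓ · (1,2)# 1/3 ✗ · (1,3)# 3/6 ✗ · (1,4)# 2/3 ✓
Row 2: (2,2)+ 0/4 ✗ · (2,4)+ 1/4 ✗
Row 3: (3,2)# 1/2 ✗ · (3,3)# 1/4 ✗ · (3,4)+ 1/2 ✗
Unsatisfied: (0,2), (1,2), (1,3), (2,2), (2,4), (3,2), (3,3), (3,4) — 8 in total.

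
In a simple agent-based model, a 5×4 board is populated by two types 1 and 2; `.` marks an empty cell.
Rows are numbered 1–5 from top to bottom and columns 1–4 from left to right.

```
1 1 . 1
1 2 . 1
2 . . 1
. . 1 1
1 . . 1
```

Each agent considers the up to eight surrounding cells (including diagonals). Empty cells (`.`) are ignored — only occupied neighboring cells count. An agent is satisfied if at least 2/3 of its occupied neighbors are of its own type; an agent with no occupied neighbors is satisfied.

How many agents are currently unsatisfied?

3

Row 1: (1,1)1 2/3 ok · (1,2)1 2/3 ok · (1,4)1 1/1 ok
Row 2: (2,1)1 2/4 unhappy · (2,2)2 1/4 unhappy · (2,4)1 2/2 ok
Row 3: (3,1)2 1/2 unhappy · (3,4)1 3/3 ok
Row 4: (4,3)1 3/3 ok · (4,4)1 3/3 ok
Row 5: (5,1)1 0/0 ok · (5,4)1 2/2 ok
Unsatisfied: (2,1), (2,2), (3,1) — 3 in total.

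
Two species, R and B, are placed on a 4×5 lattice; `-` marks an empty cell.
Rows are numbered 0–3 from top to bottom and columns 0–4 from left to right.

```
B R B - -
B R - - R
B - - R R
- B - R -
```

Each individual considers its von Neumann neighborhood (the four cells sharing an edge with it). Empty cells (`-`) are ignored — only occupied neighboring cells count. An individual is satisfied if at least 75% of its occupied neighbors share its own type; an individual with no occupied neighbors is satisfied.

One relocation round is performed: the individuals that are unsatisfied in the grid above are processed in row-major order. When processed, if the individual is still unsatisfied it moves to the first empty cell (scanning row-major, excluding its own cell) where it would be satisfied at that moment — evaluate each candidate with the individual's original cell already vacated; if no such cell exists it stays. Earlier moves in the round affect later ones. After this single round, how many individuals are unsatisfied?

Initially unsatisfied (in order): (0,0), (0,1), (0,2), (1,0), (1,1).
  (0,0) → (0,3).
  (0,1) → (2,2).
  (0,2): now satisfied by earlier moves; stays.
  (1,0) → (0,0).
  (1,1): now satisfied by earlier moves; stays.
Resulting grid:
B - B B -
- R - - R
B - R R R
- B - R -
All satisfied now.

0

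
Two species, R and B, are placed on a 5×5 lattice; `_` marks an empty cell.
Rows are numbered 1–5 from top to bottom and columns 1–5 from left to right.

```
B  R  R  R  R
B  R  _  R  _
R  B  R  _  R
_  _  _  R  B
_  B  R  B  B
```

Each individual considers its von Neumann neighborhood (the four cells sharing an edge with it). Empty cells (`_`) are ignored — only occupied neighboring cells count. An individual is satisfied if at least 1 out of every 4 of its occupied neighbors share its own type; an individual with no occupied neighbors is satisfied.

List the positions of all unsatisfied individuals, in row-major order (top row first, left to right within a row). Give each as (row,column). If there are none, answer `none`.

(1,1)B 1/2 satisfied
(1,2)R 2/3 satisfied
(1,3)R 2/2 satisfied
(1,4)R 3/3 satisfied
(1,5)R 1/1 satisfied
(2,1)B 1/3 satisfied
(2,2)R 1/3 satisfied
(2,4)R 1/1 satisfied
(3,1)R 0/2 not
(3,2)B 0/3 not
(3,3)R 0/1 not
(3,5)R 0/1 not
(4,4)R 0/2 not
(4,5)B 1/3 satisfied
(5,2)B 0/1 not
(5,3)R 0/2 not
(5,4)B 1/3 satisfied
(5,5)B 2/2 satisfied

(3,1), (3,2), (3,3), (3,5), (4,4), (5,2), (5,3)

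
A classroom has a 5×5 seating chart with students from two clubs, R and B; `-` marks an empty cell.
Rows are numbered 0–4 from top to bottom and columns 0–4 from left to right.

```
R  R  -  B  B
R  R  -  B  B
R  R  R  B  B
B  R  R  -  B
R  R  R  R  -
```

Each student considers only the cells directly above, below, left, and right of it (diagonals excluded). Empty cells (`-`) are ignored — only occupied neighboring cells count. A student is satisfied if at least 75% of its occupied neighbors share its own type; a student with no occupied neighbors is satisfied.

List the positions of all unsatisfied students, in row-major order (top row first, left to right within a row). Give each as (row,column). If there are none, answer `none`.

(0,0)R 2/2 ok
(0,1)R 2/2 ok
(0,3)B 2/2 ok
(0,4)B 2/2 ok
(1,0)R 3/3 ok
(1,1)R 3/3 ok
(1,3)B 3/3 ok
(1,4)B 3/3 ok
(2,0)R 2/3 unhappy
(2,1)R 4/4 ok
(2,2)R 2/3 unhappy
(2,3)B 2/3 unhappy
(2,4)B 3/3 ok
(3,0)B 0/3 unhappy
(3,1)R 3/4 ok
(3,2)R 3/3 ok
(3,4)B 1/1 ok
(4,0)R 1/2 unhappy
(4,1)R 3/3 ok
(4,2)R 3/3 ok
(4,3)R 1/1 ok

(2,0), (2,2), (2,3), (3,0), (4,0)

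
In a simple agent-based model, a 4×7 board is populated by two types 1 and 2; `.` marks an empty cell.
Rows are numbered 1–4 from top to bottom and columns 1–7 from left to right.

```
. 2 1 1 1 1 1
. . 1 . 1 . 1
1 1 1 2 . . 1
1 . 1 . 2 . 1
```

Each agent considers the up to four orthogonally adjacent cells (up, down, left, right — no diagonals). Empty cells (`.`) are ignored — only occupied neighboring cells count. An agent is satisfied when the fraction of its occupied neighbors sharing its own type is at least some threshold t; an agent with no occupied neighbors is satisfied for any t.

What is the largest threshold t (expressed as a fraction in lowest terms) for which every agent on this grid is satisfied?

Row 1: (1,2)2 0/1 · (1,3)1 2/3 · (1,4)1 2/2 · (1,5)1 3/3 · (1,6)1 2/2 · (1,7)1 2/2
Row 2: (2,3)1 2/2 · (2,5)1 1/1 · (2,7)1 2/2
Row 3: (3,1)1 2/2 · (3,2)1 2/2 · (3,3)1 3/4 · (3,4)2 0/1 · (3,7)1 2/2
Row 4: (4,1)1 1/1 · (4,3)1 1/1 · (4,5)2 — no occupied neighbors · (4,7)1 1/1
The smallest same-type fraction is 0/1 at (1,2), which reduces to 0/1. Any threshold above that leaves this agent unsatisfied.

0/1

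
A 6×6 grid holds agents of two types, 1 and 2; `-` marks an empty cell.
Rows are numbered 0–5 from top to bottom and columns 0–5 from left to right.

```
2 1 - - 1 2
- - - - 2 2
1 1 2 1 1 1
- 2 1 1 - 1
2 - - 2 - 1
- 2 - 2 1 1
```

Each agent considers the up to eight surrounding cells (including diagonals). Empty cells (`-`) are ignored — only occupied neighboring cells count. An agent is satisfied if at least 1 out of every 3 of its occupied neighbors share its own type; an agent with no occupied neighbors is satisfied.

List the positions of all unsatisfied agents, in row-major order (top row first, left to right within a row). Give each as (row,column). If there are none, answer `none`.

Row 0: (0,0)2 0/1 not · (0,1)1 0/1 not · (0,4)1 0/3 not · (0,5)2 2/3 satisfied
Row 1: (1,4)2 2/6 satisfied · (1,5)2 2/5 satisfied
Row 2: (2,0)1 1/2 satisfied · (2,1)1 2/4 satisfied · (2,2)2 1/5 not · (2,3)1 3/5 satisfied · (2,4)1 4/6 satisfied · (2,5)1 2/4 satisfied
Row 3: (3,1)2 2/5 satisfied · (3,2)1 3/6 satisfied · (3,3)1 3/5 satisfied · (3,5)1 3/3 satisfied
Row 4: (4,0)2 2/2 satisfied · (4,3)2 1/4 not · (4,5)1 3/3 satisfied
Row 5: (5,1)2 1/1 satisfied · (5,3)2 1/2 satisfied · (5,4)1 2/4 satisfied · (5,5)1 2/2 satisfied

(0,0), (0,1), (0,4), (2,2), (4,3)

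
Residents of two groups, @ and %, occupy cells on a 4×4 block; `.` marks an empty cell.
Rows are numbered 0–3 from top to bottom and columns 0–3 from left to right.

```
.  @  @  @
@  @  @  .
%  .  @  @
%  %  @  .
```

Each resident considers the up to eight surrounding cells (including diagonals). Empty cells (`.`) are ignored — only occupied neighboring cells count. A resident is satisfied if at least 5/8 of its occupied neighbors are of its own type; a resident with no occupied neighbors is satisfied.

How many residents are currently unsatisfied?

(0,1)@ 4/4 satisfied
(0,2)@ 4/4 satisfied
(0,3)@ 2/2 satisfied
(1,0)@ 2/3 satisfied
(1,1)@ 5/6 satisfied
(1,2)@ 6/6 satisfied
(2,0)% 2/4 not
(2,2)@ 4/5 satisfied
(2,3)@ 3/3 satisfied
(3,0)% 2/2 satisfied
(3,1)% 2/4 not
(3,2)@ 2/3 satisfied
Unsatisfied: (2,0), (3,1) — 2 in total.

2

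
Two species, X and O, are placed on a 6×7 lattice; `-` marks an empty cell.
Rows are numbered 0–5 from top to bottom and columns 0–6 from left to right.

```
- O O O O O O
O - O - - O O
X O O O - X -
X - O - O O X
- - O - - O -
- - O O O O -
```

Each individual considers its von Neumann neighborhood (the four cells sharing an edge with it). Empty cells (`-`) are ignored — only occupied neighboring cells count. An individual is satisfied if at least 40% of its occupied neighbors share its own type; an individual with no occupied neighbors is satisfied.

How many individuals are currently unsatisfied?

4

(0,1)O 1/1 ok
(0,2)O 3/3 ok
(0,3)O 2/2 ok
(0,4)O 2/2 ok
(0,5)O 3/3 ok
(0,6)O 2/2 ok
(1,0)O 0/1 unhappy
(1,2)O 2/2 ok
(1,5)O 2/3 ok
(1,6)O 2/2 ok
(2,0)X 1/3 unhappy
(2,1)O 1/2 ok
(2,2)O 4/4 ok
(2,3)O 1/1 ok
(2,5)X 0/2 unhappy
(3,0)X 1/1 ok
(3,2)O 2/2 ok
(3,4)O 1/1 ok
(3,5)O 2/4 ok
(3,6)X 0/1 unhappy
(4,2)O 2/2 ok
(4,5)O 2/2 ok
(5,2)O 2/2 ok
(5,3)O 2/2 ok
(5,4)O 2/2 ok
(5,5)O 2/2 ok
Unsatisfied: (1,0), (2,0), (2,5), (3,6) — 4 in total.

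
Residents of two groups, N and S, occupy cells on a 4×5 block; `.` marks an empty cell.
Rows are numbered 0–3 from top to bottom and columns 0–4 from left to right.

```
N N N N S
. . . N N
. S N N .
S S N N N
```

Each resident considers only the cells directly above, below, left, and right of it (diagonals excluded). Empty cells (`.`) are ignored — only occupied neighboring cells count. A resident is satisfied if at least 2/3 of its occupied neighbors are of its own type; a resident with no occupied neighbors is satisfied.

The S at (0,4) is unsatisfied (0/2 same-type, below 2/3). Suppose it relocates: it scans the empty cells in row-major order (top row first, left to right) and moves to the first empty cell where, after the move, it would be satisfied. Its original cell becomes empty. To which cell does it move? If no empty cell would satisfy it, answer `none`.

Vacating (0,4). Empty cells in order:
  (1,0): 0/1 same-type → still unsatisfied.
  (1,1): 1/2 same-type → still unsatisfied.
  (1,2): 0/3 same-type → still unsatisfied.
  (2,0): 2/2 same-type → satisfied — stop here.

(2,0)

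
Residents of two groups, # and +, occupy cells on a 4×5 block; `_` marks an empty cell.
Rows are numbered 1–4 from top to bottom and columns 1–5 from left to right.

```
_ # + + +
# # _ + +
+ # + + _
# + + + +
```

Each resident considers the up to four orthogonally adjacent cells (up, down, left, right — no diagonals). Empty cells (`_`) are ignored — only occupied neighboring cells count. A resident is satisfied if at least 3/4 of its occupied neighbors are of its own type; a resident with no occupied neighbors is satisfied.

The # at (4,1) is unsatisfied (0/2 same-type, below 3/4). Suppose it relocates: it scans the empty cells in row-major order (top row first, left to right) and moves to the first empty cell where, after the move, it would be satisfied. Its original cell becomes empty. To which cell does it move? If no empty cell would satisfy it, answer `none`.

Vacating (4,1). Empty cells in order:
  (1,1): 2/2 same-type → satisfied — stop here.

(1,1)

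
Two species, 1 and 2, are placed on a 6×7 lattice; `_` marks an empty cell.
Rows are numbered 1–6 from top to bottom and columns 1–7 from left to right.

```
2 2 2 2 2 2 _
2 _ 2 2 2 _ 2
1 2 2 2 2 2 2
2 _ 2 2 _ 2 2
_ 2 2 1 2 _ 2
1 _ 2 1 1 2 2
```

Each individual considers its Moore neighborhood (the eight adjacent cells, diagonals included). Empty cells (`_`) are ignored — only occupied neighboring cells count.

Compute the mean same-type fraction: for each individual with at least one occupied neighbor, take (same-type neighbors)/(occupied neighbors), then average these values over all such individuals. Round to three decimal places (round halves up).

(1,1)2 2/2
(1,2)2 4/4
(1,3)2 4/4
(1,4)2 5/5
(1,5)2 4/4
(1,6)2 3/3
(2,1)2 3/4
(2,3)2 7/7
(2,4)2 8/8
(2,5)2 7/7
(2,7)2 3/3
(3,1)1 0/3
(3,2)2 5/6
(3,3)2 6/6
(3,4)2 7/7
(3,5)2 6/6
(3,6)2 6/6
(3,7)2 4/4
(4,1)2 2/3
(4,3)2 6/7
(4,4)2 6/7
(4,6)2 6/6
(4,7)2 4/4
(5,2)2 4/5
(5,3)2 4/6
(5,4)1 2/7
(5,5)2 3/6
(5,7)2 4/4
(6,1)1 0/1
(6,3)2 2/4
(6,4)1 2/5
(6,5)1 2/4
(6,6)2 3/4
(6,7)2 2/2
Sum over 34 individuals: 2/2 + 4/4 + 4/4 + 5/5 + 4/4 + 3/3 + 3/4 + 7/7 + 8/8 + 7/7 + 3/3 + 0/3 + 5/6 + 6/6 + 7/7 + 6/6 + 6/6 + 4/4 + 2/3 + 6/7 + 6/7 + 6/6 + 4/4 + 4/5 + 4/6 + 2/7 + 3/6 + 4/4 + 0/1 + 2/4 + 2/5 + 2/4 + 3/4 + 2/2 = 821/30; mean = 821/30 ÷ 34 = 821/1020 = 0.804901… → 0.805.

0.805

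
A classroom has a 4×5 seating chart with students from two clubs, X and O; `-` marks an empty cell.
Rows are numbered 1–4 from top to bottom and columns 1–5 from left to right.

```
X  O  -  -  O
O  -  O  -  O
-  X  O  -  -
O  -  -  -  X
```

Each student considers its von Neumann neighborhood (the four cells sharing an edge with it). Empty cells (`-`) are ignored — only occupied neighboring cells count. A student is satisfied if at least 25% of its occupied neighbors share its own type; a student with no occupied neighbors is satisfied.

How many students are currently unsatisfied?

4

(1,1)X 0/2 not
(1,2)O 0/1 not
(1,5)O 1/1 satisfied
(2,1)O 0/1 not
(2,3)O 1/1 satisfied
(2,5)O 1/1 satisfied
(3,2)X 0/1 not
(3,3)O 1/2 satisfied
(4,1)O 0/0 satisfied
(4,5)X 0/0 satisfied
Unsatisfied: (1,1), (1,2), (2,1), (3,2) — 4 in total.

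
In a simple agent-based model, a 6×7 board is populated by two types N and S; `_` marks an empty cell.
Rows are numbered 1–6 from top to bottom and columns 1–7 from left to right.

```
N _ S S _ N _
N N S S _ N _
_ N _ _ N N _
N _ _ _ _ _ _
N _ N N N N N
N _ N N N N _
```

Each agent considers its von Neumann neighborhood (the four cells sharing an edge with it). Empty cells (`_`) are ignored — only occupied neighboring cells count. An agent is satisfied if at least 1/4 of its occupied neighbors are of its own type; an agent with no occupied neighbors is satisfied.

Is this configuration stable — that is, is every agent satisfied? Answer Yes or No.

Row 1: (1,1)N 1/1 ok · (1,3)S 2/2 ok · (1,4)S 2/2 ok · (1,6)N 1/1 ok
Row 2: (2,1)N 2/2 ok · (2,2)N 2/3 ok · (2,3)S 2/3 ok · (2,4)S 2/2 ok · (2,6)N 2/2 ok
Row 3: (3,2)N 1/1 ok · (3,5)N 1/1 ok · (3,6)N 2/2 ok
Row 4: (4,1)N 1/1 ok
Row 5: (5,1)N 2/2 ok · (5,3)N 2/2 ok · (5,4)N 3/3 ok · (5,5)N 3/3 ok · (5,6)N 3/3 ok · (5,7)N 1/1 ok
Row 6: (6,1)N 1/1 ok · (6,3)N 2/2 ok · (6,4)N 3/3 ok · (6,5)N 3/3 ok · (6,6)N 2/2 ok
All meet the threshold, so the configuration is stable.

Yes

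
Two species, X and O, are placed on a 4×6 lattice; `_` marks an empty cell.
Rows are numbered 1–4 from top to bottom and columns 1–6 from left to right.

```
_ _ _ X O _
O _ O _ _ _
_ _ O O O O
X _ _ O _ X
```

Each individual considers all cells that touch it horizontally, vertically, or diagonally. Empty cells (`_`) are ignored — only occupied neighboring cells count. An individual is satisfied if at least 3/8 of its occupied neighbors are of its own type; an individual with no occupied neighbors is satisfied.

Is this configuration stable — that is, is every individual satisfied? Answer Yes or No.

No

Row 1: (1,4)X 0/2 unhappy · (1,5)O 0/1 unhappy
Row 2: (2,1)O 0/0 ok · (2,3)O 2/3 ok
Row 3: (3,3)O 3/3 ok · (3,4)O 4/4 ok · (3,5)O 3/4 ok · (3,6)O 1/2 ok
Row 4: (4,1)X 0/0 ok · (4,4)O 3/3 ok · (4,6)X 0/2 unhappy
For instance (1,4) has only 0/2 same-type neighbors, below 3/8.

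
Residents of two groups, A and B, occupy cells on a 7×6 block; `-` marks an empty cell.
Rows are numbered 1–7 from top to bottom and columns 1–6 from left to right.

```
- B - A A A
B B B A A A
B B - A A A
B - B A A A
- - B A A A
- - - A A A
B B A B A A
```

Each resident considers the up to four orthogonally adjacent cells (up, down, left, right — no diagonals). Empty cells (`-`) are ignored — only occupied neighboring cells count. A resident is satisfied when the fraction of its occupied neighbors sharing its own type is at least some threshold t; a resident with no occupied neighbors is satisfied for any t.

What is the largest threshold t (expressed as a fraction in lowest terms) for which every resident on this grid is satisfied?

(1,2)B 1/1
(1,4)A 2/2
(1,5)A 3/3
(1,6)A 2/2
(2,1)B 2/2
(2,2)B 4/4
(2,3)B 1/2
(2,4)A 3/4
(2,5)A 4/4
(2,6)A 3/3
(3,1)B 3/3
(3,2)B 2/2
(3,4)A 3/3
(3,5)A 4/4
(3,6)A 3/3
(4,1)B 1/1
(4,3)B 1/2
(4,4)A 3/4
(4,5)A 4/4
(4,6)A 3/3
(5,3)B 1/2
(5,4)A 3/4
(5,5)A 4/4
(5,6)A 3/3
(6,4)A 2/3
(6,5)A 4/4
(6,6)A 3/3
(7,1)B 1/1
(7,2)B 1/2
(7,3)A 0/2
(7,4)B 0/3
(7,5)A 2/3
(7,6)A 2/2
The smallest same-type fraction is 0/2 at (7,3), which reduces to 0/1. Any threshold above that leaves this resident unsatisfied.

0/1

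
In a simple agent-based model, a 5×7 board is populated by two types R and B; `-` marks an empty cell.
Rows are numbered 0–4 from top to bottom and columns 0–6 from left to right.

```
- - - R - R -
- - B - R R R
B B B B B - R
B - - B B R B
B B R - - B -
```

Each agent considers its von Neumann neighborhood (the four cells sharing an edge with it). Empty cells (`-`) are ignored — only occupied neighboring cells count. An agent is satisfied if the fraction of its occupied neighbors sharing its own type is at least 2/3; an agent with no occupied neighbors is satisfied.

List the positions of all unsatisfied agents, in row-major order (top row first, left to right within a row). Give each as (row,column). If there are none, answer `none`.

(1,4), (2,6), (3,5), (3,6), (4,1), (4,2), (4,5)

Row 0: (0,3)R 0/0 satisfied · (0,5)R 1/1 satisfied
Row 1: (1,2)B 1/1 satisfied · (1,4)R 1/2 not · (1,5)R 3/3 satisfied · (1,6)R 2/2 satisfied
Row 2: (2,0)B 2/2 satisfied · (2,1)B 2/2 satisfied · (2,2)B 3/3 satisfied · (2,3)B 3/3 satisfied · (2,4)B 2/3 satisfied · (2,6)R 1/2 not
Row 3: (3,0)B 2/2 satisfied · (3,3)B 2/2 satisfied · (3,4)B 2/3 satisfied · (3,5)R 0/3 not · (3,6)B 0/2 not
Row 4: (4,0)B 2/2 satisfied · (4,1)B 1/2 not · (4,2)R 0/1 not · (4,5)B 0/1 not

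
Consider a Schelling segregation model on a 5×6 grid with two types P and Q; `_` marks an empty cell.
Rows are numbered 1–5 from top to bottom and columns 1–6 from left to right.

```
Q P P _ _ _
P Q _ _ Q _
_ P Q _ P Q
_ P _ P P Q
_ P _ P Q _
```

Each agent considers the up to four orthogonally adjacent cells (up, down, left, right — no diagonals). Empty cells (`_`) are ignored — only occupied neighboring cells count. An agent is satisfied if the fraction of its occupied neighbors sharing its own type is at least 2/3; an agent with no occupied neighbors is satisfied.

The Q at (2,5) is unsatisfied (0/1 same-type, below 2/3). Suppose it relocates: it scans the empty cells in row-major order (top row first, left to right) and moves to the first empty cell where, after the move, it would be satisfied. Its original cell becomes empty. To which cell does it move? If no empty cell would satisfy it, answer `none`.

(1,5)

Vacating (2,5). Empty cells in order:
  (1,4): 0/1 same-type → still unsatisfied.
  (1,5): 0/0 same-type → satisfied — stop here.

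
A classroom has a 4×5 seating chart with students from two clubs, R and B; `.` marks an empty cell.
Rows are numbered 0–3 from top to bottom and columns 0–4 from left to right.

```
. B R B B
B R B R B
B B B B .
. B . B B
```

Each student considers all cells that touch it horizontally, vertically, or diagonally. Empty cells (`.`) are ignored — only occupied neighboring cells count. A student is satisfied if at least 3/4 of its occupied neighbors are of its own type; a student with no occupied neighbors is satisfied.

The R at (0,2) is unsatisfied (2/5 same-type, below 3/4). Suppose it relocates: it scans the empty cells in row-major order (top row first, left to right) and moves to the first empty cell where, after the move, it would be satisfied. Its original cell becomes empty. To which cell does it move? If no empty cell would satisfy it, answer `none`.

Vacating (0,2). Empty cells in order:
  (0,0): 1/3 same-type → still unsatisfied.
  (2,4): 1/5 same-type → still unsatisfied.
  (3,0): 0/3 same-type → still unsatisfied.
  (3,2): 0/5 same-type → still unsatisfied.

none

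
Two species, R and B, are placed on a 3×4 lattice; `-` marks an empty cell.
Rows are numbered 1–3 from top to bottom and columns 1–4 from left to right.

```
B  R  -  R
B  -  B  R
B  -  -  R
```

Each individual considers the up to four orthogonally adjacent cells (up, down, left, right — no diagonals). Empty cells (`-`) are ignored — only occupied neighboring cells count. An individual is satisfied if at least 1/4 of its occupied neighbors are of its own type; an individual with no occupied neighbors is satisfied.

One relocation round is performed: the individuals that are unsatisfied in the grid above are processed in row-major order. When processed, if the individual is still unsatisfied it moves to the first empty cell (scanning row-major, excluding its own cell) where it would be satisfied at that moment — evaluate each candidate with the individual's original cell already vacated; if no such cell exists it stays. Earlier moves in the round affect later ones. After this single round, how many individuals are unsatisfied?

0

Initially unsatisfied (in order): (1,2), (2,3).
  (1,2) → (1,3).
  (2,3) → (1,2).
Resulting grid:
B B R R
B - - R
B - - R
All satisfied now.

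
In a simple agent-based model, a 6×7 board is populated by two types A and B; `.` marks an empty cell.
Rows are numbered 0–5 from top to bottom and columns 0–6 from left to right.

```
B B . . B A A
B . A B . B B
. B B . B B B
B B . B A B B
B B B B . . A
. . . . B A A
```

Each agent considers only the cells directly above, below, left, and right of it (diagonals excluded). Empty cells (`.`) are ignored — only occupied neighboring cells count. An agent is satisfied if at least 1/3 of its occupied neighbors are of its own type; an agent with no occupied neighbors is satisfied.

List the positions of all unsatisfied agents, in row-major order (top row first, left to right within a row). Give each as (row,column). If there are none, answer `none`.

(0,4), (1,2), (1,3), (3,4), (5,4)

Row 0: (0,0)B 2/2 ✓ · (0,1)B 1/1 ✓ · (0,4)B 0/1 ✗ · (0,5)A 1/3 ✓ · (0,6)A 1/2 ✓
Row 1: (1,0)B 1/1 ✓ · (1,2)A 0/2 ✗ · (1,3)B 0/1 ✗ · (1,5)B 2/3 ✓ · (1,6)B 2/3 ✓
Row 2: (2,1)B 2/2 ✓ · (2,2)B 1/2 ✓ · (2,4)B 1/2 ✓ · (2,5)B 4/4 ✓ · (2,6)B 3/3 ✓
Row 3: (3,0)B 2/2 ✓ · (3,1)B 3/3 ✓ · (3,3)B 1/2 ✓ · (3,4)A 0/3 ✗ · (3,5)B 2/3 ✓ · (3,6)B 2/3 ✓
Row 4: (4,0)B 2/2 ✓ · (4,1)B 3/3 ✓ · (4,2)B 2/2 ✓ · (4,3)B 2/2 ✓ · (4,6)A 1/2 ✓
Row 5: (5,4)B 0/1 ✗ · (5,5)A 1/2 ✓ · (5,6)A 2/2 ✓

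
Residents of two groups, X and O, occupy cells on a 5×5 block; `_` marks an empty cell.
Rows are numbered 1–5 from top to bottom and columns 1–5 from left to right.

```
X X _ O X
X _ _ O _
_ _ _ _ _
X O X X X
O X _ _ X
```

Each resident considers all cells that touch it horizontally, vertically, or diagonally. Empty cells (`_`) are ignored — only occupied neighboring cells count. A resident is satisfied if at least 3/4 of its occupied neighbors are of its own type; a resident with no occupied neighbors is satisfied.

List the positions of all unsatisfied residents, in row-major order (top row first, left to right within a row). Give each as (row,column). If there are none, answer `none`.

(1,4), (1,5), (2,4), (4,1), (4,2), (4,3), (5,1), (5,2)

(1,1)X 2/2 satisfied
(1,2)X 2/2 satisfied
(1,4)O 1/2 not
(1,5)X 0/2 not
(2,1)X 2/2 satisfied
(2,4)O 1/2 not
(4,1)X 1/3 not
(4,2)O 1/4 not
(4,3)X 2/3 not
(4,4)X 3/3 satisfied
(4,5)X 2/2 satisfied
(5,1)O 1/3 not
(5,2)X 2/4 not
(5,5)X 2/2 satisfied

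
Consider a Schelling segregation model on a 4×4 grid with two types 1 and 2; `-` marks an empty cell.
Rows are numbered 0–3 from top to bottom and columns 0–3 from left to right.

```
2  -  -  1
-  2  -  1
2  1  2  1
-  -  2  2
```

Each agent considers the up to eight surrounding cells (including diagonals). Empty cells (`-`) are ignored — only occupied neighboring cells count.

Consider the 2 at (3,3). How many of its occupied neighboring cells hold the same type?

Occupied neighbors of (3,3): (2,2)=2, (2,3)=1, (3,2)=2.
Same type (2): 2 of 3.

2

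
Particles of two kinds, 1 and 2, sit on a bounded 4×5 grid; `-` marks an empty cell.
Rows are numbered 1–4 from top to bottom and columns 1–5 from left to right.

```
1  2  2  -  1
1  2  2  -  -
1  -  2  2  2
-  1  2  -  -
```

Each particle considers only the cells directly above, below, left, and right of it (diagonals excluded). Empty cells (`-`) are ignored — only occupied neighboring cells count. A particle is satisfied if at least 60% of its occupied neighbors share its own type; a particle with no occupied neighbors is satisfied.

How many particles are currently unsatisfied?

Row 1: (1,1)1 1/2 not · (1,2)2 2/3 satisfied · (1,3)2 2/2 satisfied · (1,5)1 0/0 satisfied
Row 2: (2,1)1 2/3 satisfied · (2,2)2 2/3 satisfied · (2,3)2 3/3 satisfied
Row 3: (3,1)1 1/1 satisfied · (3,3)2 3/3 satisfied · (3,4)2 2/2 satisfied · (3,5)2 1/1 satisfied
Row 4: (4,2)1 0/1 not · (4,3)2 1/2 not
Unsatisfied: (1,1), (4,2), (4,3) — 3 in total.

3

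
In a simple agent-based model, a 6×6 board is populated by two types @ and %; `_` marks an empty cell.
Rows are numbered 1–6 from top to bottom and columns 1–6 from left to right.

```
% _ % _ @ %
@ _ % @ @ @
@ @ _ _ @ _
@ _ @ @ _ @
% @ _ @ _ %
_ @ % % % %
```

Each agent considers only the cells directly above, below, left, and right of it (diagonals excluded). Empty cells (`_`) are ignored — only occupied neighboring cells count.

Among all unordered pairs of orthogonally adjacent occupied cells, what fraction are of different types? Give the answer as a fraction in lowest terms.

Scan each occupied cell's neighbors to the right and below so each pair is counted once.
Row 1: %(1,1)–@(2,1)≠ %(1,3)–%(2,3)= @(1,5)–%(1,6)≠ @(1,5)–@(2,5)= %(1,6)–@(2,6)≠  → 3/5 unlike.
Row 2: @(2,1)–@(3,1)= %(2,3)–@(2,4)≠ @(2,4)–@(2,5)= @(2,5)–@(2,6)= @(2,5)–@(3,5)=  → 1/5 unlike.
Row 3: @(3,1)–@(3,2)= @(3,1)–@(4,1)=  → 0/2 unlike.
Row 4: @(4,1)–%(5,1)≠ @(4,3)–@(4,4)= @(4,4)–@(5,4)= @(4,6)–%(5,6)≠  → 2/4 unlike.
Row 5: %(5,1)–@(5,2)≠ @(5,2)–@(6,2)= @(5,4)–%(6,4)≠ %(5,6)–%(6,6)=  → 2/4 unlike.
Row 6: @(6,2)–%(6,3)≠ %(6,3)–%(6,4)= %(6,4)–%(6,5)= %(6,5)–%(6,6)=  → 1/4 unlike.
Total adjacent occupied pairs: 24; unlike-type pairs: 9.
9/24 reduces to 3/8.

3/8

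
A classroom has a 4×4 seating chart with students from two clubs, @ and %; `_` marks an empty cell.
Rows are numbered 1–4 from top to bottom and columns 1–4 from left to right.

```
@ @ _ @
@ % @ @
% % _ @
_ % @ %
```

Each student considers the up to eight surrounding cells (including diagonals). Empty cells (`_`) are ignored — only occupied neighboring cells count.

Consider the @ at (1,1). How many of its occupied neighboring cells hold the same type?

Occupied neighbors of (1,1): (1,2)=@, (2,1)=@, (2,2)=%.
Same type (@): 2 of 3.

2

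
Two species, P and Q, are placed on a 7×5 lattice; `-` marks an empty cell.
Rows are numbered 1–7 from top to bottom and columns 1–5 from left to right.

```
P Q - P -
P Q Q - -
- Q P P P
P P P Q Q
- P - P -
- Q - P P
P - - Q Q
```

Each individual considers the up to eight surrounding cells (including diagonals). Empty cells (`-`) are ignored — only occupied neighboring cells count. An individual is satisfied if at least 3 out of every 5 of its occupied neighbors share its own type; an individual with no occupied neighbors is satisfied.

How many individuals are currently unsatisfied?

Row 1: (1,1)P 1/3 ✗ · (1,2)Q 2/4 ✗ · (1,4)P 0/1 ✗
Row 2: (2,1)P 1/4 ✗ · (2,2)Q 3/6 ✗ · (2,3)Q 3/6 ✗
Row 3: (3,2)Q 2/7 ✗ · (3,3)P 3/7 ✗ · (3,4)P 3/6 ✗ · (3,5)P 1/3 ✗
Row 4: (4,1)P 2/3 ✓ · (4,2)P 4/5 ✓ · (4,3)P 5/7 ✓ · (4,4)Q 1/6 ✗ · (4,5)Q 1/4 ✗
Row 5: (5,2)P 3/4 ✓ · (5,4)P 3/5 ✓
Row 6: (6,2)Q 0/2 ✗ · (6,4)P 2/4 ✗ · (6,5)P 2/4 ✗
Row 7: (7,1)P 0/1 ✗ · (7,4)Q 1/3 ✗ · (7,5)Q 1/3 ✗
Unsatisfied: (1,1), (1,2), (1,4), (2,1), (2,2), (2,3), (3,2), (3,3), (3,4), (3,5), (4,4), (4,5), (6,2), (6,4), (6,5), (7,1), (7,4), (7,5) — 18 in total.

18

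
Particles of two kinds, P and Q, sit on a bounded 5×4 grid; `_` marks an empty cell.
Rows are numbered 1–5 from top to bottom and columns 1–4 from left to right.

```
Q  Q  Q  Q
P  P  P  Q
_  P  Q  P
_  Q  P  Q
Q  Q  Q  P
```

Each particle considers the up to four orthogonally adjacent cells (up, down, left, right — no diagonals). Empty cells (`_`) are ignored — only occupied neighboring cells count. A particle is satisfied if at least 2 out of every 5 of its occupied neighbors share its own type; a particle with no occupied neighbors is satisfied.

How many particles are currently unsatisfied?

(1,1)Q 1/2 satisfied
(1,2)Q 2/3 satisfied
(1,3)Q 2/3 satisfied
(1,4)Q 2/2 satisfied
(2,1)P 1/2 satisfied
(2,2)P 3/4 satisfied
(2,3)P 1/4 not
(2,4)Q 1/3 not
(3,2)P 1/3 not
(3,3)Q 0/4 not
(3,4)P 0/3 not
(4,2)Q 1/3 not
(4,3)P 0/4 not
(4,4)Q 0/3 not
(5,1)Q 1/1 satisfied
(5,2)Q 3/3 satisfied
(5,3)Q 1/3 not
(5,4)P 0/2 not
Unsatisfied: (2,3), (2,4), (3,2), (3,3), (3,4), (4,2), (4,3), (4,4), (5,3), (5,4) — 10 in total.

10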